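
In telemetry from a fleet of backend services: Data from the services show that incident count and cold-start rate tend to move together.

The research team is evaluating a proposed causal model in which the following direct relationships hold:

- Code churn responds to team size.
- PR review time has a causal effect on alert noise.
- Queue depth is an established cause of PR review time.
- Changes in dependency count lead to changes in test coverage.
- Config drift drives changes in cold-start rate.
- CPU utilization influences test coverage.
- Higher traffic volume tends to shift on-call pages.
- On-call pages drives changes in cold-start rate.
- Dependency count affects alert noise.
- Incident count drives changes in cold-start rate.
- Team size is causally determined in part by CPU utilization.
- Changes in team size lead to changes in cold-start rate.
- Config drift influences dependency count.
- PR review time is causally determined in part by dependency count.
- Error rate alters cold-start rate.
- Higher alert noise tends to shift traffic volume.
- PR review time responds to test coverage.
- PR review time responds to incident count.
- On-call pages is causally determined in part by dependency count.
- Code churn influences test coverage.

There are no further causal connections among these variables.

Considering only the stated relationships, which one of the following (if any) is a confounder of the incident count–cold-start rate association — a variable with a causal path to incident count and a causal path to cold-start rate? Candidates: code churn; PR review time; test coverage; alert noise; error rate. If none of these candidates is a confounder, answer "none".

none

None of the listed candidates has causal paths to both incident count and cold-start rate in the stated relationships, so none is a common cause.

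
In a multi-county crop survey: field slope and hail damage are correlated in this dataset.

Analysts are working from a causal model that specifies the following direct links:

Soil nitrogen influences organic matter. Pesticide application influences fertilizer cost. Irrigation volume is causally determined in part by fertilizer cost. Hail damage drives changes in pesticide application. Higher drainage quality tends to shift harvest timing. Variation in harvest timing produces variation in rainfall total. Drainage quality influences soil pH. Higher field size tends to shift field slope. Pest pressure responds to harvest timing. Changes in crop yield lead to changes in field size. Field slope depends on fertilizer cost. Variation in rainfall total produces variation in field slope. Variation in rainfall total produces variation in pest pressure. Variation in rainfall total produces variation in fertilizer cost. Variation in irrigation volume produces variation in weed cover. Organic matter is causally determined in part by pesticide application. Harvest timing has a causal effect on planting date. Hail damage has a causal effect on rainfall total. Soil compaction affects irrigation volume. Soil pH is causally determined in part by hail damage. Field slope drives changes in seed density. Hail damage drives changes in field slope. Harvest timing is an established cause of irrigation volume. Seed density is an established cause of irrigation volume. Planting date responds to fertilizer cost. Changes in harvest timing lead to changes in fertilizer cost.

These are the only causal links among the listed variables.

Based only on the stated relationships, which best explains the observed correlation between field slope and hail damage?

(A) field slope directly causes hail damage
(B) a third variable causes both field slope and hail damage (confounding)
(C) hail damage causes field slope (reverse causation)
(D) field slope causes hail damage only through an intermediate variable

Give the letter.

C

The stated link runs hail damage → field slope; field slope has no causal path to hail damage. No variable causes both, so confounding is ruled out. The correlation reflects reverse causation.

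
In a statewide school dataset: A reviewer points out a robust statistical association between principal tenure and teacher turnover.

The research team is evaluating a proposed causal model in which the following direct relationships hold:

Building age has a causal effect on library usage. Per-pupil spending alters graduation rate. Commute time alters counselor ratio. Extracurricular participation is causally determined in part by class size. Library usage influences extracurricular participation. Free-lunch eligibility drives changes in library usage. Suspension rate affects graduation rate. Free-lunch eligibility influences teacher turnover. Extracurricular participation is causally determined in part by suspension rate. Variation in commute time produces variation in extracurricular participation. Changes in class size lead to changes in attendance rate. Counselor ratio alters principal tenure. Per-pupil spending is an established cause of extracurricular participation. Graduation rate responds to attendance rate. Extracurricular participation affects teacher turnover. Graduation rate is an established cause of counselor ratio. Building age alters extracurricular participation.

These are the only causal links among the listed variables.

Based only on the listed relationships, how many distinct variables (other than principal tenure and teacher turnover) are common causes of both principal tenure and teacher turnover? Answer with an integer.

4

The common causes are: class size (to principal tenure via class size → attendance rate → graduation rate → counselor ratio → principal tenure; to teacher turnover via class size → extracurricular participation → teacher turnover); commute time (to principal tenure via commute time → counselor ratio → principal tenure; to teacher turnover via commute time → extracurricular participation → teacher turnover); per-pupil spending (to principal tenure via per-pupil spending → graduation rate → counselor ratio → principal tenure; to teacher turnover via per-pupil spending → extracurricular participation → teacher turnover); suspension rate (to principal tenure via suspension rate → graduation rate → counselor ratio → principal tenure; to teacher turnover via suspension rate → extracurricular participation → teacher turnover).
Every other variable lacks a causal path to at least one of principal tenure and teacher turnover.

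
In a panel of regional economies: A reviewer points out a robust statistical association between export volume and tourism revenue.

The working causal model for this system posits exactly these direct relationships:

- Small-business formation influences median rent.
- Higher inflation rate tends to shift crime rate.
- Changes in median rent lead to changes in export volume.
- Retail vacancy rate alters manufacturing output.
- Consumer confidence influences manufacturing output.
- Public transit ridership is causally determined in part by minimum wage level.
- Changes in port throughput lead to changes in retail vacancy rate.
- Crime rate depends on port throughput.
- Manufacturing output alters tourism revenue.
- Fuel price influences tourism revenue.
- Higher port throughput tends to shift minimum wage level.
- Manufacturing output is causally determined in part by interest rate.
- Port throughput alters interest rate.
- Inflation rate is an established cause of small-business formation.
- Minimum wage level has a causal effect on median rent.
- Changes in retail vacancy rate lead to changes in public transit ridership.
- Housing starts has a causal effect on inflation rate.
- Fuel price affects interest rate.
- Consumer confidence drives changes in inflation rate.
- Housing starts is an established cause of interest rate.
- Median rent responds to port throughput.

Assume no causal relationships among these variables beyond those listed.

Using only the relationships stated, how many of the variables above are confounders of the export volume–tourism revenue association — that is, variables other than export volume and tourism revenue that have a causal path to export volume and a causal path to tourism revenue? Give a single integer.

The common causes are: consumer confidence (to export volume via consumer confidence → inflation rate → small-business formation → median rent → export volume; to tourism revenue via consumer confidence → manufacturing output → tourism revenue); housing starts (to export volume via housing starts → inflation rate → small-business formation → median rent → export volume; to tourism revenue via housing starts → interest rate → manufacturing output → tourism revenue); port throughput (to export volume via port throughput → median rent → export volume; to tourism revenue via port throughput → interest rate → manufacturing output → tourism revenue).
Every other variable lacks a causal path to at least one of export volume and tourism revenue.

3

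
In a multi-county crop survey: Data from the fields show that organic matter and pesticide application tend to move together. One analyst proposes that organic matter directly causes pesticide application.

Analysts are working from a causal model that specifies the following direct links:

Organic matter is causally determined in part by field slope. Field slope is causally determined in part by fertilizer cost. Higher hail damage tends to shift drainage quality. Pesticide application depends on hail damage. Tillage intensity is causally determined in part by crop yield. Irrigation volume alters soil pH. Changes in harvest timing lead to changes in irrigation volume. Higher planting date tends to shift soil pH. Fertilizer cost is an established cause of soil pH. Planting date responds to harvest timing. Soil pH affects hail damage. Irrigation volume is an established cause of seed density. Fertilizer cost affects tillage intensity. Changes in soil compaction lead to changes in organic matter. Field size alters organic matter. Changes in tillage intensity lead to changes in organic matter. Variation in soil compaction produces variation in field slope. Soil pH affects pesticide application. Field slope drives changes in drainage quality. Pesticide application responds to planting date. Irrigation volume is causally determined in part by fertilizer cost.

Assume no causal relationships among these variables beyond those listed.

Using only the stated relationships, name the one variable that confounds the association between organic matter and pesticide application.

fertilizer cost

Fertilizer cost has a causal path to organic matter (fertilizer cost → field slope → organic matter) and a separate causal path to pesticide application (fertilizer cost → soil pH → pesticide application), so it is a common cause of both.
No stated relationship gives organic matter a causal route to pesticide application, so the correlation is explained by the shared upstream cause rather than a direct effect.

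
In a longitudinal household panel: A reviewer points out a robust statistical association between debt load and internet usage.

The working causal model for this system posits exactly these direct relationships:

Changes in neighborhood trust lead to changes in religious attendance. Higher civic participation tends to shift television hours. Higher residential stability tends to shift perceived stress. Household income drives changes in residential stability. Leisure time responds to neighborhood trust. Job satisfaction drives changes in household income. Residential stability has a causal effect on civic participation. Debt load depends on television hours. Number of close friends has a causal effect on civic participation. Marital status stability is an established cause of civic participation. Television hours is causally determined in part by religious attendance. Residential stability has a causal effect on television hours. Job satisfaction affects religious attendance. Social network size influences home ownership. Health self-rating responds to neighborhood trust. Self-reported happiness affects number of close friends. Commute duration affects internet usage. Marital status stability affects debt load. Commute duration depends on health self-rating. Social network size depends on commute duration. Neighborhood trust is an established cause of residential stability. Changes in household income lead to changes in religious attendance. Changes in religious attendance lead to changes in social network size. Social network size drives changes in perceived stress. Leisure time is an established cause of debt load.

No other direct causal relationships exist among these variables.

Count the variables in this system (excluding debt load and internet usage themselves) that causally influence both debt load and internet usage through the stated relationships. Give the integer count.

1

The common causes are: neighborhood trust (to debt load via neighborhood trust → leisure time → debt load; to internet usage via neighborhood trust → health self-rating → commute duration → internet usage).
Every other variable lacks a causal path to at least one of debt load and internet usage.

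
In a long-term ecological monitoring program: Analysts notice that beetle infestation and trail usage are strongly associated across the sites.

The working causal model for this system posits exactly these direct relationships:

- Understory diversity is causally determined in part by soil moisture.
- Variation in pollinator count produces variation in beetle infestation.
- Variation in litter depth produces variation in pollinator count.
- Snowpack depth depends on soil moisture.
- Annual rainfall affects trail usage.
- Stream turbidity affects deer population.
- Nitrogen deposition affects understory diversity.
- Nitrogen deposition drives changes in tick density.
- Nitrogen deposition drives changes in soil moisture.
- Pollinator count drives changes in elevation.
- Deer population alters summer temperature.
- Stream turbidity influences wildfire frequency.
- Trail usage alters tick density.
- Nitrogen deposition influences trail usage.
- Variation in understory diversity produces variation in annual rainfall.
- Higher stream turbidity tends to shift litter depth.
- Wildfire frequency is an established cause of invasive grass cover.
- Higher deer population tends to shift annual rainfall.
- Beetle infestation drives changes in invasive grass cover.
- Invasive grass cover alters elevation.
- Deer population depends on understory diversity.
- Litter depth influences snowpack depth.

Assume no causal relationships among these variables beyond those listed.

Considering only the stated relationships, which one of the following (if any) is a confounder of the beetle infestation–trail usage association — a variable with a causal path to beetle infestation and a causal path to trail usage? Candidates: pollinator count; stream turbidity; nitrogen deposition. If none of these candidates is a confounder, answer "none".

stream turbidity

Stream turbidity causes beetle infestation (stream turbidity → litter depth → pollinator count → beetle infestation) and also causes trail usage (stream turbidity → deer population → annual rainfall → trail usage); it is a common cause of both.
Each of the other candidates lacks a causal path to at least one of beetle infestation and trail usage, so they do not confound the relationship.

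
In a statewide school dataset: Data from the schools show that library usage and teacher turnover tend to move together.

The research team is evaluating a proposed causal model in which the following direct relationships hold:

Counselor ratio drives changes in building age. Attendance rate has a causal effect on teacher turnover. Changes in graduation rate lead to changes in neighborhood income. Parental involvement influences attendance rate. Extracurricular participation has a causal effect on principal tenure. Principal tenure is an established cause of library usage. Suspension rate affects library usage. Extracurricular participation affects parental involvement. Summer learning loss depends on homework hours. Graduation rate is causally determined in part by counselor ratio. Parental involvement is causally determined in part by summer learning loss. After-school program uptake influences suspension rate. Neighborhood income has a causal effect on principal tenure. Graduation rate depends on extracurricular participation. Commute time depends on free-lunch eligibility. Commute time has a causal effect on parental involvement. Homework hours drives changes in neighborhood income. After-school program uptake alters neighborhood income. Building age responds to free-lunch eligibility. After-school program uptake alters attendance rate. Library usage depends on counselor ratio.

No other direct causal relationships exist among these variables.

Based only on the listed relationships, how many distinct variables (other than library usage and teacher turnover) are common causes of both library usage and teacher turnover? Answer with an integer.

3

The common causes are: after-school program uptake (to library usage via after-school program uptake → suspension rate → library usage; to teacher turnover via after-school program uptake → attendance rate → teacher turnover); extracurricular participation (to library usage via extracurricular participation → principal tenure → library usage; to teacher turnover via extracurricular participation → parental involvement → attendance rate → teacher turnover); homework hours (to library usage via homework hours → neighborhood income → principal tenure → library usage; to teacher turnover via homework hours → summer learning loss → parental involvement → attendance rate → teacher turnover).
Every other variable lacks a causal path to at least one of library usage and teacher turnover.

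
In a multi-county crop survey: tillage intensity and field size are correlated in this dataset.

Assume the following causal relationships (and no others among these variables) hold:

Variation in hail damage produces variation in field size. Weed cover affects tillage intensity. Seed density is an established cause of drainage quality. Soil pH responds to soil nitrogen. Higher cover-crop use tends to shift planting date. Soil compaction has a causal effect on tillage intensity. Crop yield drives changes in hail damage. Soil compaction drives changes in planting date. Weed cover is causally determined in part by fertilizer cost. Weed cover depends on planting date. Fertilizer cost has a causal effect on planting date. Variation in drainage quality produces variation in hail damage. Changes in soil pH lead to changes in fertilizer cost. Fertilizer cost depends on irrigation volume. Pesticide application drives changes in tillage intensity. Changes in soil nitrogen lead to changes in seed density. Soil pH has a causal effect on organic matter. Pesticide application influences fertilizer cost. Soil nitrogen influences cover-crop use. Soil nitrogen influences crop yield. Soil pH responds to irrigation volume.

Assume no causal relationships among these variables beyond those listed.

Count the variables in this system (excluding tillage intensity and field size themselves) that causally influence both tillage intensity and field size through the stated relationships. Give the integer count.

The common causes are: soil nitrogen (to tillage intensity via soil nitrogen → soil pH → fertilizer cost → weed cover → tillage intensity; to field size via soil nitrogen → crop yield → hail damage → field size).
Every other variable lacks a causal path to at least one of tillage intensity and field size.

1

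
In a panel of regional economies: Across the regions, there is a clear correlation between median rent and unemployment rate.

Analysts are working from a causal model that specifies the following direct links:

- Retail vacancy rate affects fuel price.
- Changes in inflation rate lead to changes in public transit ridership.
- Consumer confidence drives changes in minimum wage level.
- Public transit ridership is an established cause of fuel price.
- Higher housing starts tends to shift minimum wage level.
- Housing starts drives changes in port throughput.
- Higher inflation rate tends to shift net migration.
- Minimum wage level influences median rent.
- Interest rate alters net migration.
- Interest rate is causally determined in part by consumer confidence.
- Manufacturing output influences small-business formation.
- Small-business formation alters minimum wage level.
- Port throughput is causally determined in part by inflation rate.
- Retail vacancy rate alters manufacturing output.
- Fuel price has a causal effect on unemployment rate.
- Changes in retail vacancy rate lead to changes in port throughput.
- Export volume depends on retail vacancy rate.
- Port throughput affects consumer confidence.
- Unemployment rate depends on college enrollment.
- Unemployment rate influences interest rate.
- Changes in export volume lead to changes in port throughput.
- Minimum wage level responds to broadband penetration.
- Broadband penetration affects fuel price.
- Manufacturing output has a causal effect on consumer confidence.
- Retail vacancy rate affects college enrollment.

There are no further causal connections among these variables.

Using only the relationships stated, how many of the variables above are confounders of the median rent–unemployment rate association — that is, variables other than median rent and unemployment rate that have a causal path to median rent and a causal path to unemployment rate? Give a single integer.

3

The common causes are: broadband penetration (to median rent via broadband penetration → minimum wage level → median rent; to unemployment rate via broadband penetration → fuel price → unemployment rate); inflation rate (to median rent via inflation rate → port throughput → consumer confidence → minimum wage level → median rent; to unemployment rate via inflation rate → public transit ridership → fuel price → unemployment rate); retail vacancy rate (to median rent via retail vacancy rate → manufacturing output → small-business formation → minimum wage level → median rent; to unemployment rate via retail vacancy rate → fuel price → unemployment rate).
Every other variable lacks a causal path to at least one of median rent and unemployment rate.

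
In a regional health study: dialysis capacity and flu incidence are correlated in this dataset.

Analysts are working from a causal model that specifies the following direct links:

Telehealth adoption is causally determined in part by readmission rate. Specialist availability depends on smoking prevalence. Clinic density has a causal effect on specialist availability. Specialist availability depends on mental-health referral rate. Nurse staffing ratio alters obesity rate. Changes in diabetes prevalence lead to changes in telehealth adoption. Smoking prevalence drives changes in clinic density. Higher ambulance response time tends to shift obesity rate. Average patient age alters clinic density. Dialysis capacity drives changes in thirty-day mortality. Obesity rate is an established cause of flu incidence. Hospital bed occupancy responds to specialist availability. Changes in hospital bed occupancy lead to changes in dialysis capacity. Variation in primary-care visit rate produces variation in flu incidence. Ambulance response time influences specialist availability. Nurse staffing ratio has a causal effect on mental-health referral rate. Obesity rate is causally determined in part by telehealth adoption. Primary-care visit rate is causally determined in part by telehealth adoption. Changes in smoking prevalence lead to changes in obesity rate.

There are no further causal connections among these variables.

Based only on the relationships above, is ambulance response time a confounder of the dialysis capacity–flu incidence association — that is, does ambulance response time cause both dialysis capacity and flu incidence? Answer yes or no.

yes

Ambulance response time has a causal path to dialysis capacity (ambulance response time → specialist availability → hospital bed occupancy → dialysis capacity) and to flu incidence (ambulance response time → obesity rate → flu incidence), so it is a common cause of both — a confounder.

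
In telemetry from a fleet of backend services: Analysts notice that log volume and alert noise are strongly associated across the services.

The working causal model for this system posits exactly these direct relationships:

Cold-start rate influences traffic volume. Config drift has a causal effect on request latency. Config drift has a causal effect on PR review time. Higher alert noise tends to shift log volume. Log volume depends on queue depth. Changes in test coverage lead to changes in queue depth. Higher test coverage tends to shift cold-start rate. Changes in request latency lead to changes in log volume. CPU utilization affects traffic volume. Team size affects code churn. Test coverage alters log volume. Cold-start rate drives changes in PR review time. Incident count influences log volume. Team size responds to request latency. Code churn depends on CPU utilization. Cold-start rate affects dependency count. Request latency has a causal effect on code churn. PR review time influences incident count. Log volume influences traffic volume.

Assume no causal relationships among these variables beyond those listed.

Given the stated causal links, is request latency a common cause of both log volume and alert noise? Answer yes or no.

no

Request latency has no stated causal path to alert noise. A confounder must cause both variables, so request latency does not qualify.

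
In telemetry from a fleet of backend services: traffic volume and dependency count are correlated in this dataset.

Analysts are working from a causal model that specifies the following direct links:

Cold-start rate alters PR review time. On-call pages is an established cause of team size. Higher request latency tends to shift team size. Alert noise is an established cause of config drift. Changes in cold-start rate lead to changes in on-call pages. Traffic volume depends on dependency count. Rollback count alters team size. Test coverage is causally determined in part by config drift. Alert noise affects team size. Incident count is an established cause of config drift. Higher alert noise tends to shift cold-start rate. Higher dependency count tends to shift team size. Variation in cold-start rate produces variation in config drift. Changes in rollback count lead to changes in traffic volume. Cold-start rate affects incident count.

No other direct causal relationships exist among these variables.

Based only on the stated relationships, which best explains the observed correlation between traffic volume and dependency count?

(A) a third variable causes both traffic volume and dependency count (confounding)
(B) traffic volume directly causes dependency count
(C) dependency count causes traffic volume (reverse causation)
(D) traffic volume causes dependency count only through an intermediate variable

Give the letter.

The stated link runs dependency count → traffic volume; traffic volume has no causal path to dependency count. No variable causes both, so confounding is ruled out. The correlation reflects reverse causation.

C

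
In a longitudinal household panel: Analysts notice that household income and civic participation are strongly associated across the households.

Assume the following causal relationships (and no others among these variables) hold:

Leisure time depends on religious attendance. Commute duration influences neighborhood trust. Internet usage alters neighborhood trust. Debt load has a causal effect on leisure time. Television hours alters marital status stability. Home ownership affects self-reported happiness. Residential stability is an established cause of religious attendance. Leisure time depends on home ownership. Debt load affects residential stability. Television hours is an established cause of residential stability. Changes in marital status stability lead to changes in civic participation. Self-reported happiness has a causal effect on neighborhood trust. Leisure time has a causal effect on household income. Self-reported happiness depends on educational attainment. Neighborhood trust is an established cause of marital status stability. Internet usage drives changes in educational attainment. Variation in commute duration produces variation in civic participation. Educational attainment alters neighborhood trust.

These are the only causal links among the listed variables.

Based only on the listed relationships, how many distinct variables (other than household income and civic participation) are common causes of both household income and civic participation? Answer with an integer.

The common causes are: home ownership (to household income via home ownership → leisure time → household income; to civic participation via home ownership → self-reported happiness → neighborhood trust → marital status stability → civic participation); television hours (to household income via television hours → residential stability → religious attendance → leisure time → household income; to civic participation via television hours → marital status stability → civic participation).
Every other variable lacks a causal path to at least one of household income and civic participation.

2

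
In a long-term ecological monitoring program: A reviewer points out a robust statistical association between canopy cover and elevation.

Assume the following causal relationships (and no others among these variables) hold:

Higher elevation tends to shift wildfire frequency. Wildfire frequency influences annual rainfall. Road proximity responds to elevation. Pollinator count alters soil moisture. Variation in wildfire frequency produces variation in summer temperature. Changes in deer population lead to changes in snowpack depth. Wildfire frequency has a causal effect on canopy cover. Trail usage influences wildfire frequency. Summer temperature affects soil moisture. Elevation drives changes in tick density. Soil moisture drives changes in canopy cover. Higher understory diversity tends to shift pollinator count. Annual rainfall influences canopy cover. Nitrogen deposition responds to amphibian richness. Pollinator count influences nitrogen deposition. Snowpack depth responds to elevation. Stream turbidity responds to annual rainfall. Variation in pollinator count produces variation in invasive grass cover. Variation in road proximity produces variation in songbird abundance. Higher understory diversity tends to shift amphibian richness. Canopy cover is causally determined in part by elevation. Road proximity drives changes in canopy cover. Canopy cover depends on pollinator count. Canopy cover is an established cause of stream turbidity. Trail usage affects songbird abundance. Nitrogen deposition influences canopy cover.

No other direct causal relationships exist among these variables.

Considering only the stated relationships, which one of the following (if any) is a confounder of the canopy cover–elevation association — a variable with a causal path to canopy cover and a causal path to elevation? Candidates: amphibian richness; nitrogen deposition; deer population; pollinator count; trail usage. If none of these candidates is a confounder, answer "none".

None of the listed candidates has causal paths to both canopy cover and elevation in the stated relationships, so none is a common cause.

none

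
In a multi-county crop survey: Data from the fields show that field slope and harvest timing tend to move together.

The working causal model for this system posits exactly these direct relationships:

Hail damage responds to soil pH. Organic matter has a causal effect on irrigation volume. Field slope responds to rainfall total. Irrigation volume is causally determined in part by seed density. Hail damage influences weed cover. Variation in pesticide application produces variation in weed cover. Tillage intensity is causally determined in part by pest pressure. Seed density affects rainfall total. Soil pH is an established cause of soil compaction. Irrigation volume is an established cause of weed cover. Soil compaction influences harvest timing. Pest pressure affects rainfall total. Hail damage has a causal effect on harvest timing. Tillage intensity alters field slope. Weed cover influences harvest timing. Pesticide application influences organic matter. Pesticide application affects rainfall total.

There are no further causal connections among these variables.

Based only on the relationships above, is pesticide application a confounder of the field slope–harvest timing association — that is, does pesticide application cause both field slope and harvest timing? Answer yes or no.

yes

Pesticide application has a causal path to field slope (pesticide application → rainfall total → field slope) and to harvest timing (pesticide application → weed cover → harvest timing), so it is a common cause of both — a confounder.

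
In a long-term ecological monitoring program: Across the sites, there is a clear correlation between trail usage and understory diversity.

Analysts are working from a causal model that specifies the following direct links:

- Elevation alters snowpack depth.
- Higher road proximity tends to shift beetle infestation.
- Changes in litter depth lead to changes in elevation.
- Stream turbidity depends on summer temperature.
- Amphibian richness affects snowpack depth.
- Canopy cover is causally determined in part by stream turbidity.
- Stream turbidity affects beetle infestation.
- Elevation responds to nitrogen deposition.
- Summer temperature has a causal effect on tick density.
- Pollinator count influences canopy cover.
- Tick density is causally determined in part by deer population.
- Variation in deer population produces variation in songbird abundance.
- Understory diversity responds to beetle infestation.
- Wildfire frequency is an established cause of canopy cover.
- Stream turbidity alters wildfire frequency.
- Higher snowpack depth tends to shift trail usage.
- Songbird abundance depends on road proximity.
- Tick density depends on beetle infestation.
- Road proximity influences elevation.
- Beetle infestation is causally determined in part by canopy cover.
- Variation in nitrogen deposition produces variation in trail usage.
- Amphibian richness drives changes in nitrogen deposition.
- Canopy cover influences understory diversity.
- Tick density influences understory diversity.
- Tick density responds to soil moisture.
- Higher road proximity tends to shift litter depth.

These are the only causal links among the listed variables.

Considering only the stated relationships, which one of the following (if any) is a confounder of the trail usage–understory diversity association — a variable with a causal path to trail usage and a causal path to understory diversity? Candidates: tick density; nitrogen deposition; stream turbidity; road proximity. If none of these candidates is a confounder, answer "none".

road proximity

Road proximity causes trail usage (road proximity → elevation → snowpack depth → trail usage) and also causes understory diversity (road proximity → beetle infestation → understory diversity); it is a common cause of both.
Each of the other candidates lacks a causal path to at least one of trail usage and understory diversity, so they do not confound the relationship.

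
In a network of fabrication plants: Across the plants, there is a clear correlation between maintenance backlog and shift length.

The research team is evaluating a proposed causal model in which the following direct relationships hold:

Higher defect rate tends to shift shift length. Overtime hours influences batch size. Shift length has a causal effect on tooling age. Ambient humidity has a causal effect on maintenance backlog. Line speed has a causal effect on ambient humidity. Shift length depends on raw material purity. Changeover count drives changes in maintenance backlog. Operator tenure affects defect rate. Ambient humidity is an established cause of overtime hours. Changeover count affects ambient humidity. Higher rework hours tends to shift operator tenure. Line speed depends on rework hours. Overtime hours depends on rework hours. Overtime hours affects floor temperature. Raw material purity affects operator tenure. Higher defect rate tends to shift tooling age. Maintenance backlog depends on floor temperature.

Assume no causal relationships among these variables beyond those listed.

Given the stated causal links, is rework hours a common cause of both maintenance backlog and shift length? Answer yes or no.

Rework hours has a causal path to maintenance backlog (rework hours → overtime hours → floor temperature → maintenance backlog) and to shift length (rework hours → operator tenure → defect rate → shift length), so it is a common cause of both — a confounder.

yes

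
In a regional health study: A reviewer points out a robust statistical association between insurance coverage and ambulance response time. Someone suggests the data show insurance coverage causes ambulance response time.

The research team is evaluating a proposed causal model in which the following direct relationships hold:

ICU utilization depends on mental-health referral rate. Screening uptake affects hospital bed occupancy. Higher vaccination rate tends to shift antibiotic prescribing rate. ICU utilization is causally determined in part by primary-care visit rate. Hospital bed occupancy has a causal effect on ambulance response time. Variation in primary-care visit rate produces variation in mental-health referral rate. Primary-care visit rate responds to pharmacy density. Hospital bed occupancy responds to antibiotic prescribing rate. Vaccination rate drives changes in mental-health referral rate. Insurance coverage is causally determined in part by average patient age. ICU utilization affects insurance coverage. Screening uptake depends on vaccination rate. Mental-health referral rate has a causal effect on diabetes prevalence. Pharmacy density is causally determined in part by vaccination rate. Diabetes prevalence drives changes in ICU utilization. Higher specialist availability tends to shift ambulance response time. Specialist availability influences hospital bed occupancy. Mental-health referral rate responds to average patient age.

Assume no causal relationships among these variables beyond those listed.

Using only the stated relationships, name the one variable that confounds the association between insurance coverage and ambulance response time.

vaccination rate

Vaccination rate has a causal path to insurance coverage (vaccination rate → mental-health referral rate → ICU utilization → insurance coverage) and a separate causal path to ambulance response time (vaccination rate → screening uptake → hospital bed occupancy → ambulance response time), so it is a common cause of both.
No stated relationship gives insurance coverage a causal route to ambulance response time, so the correlation is explained by the shared upstream cause rather than a direct effect.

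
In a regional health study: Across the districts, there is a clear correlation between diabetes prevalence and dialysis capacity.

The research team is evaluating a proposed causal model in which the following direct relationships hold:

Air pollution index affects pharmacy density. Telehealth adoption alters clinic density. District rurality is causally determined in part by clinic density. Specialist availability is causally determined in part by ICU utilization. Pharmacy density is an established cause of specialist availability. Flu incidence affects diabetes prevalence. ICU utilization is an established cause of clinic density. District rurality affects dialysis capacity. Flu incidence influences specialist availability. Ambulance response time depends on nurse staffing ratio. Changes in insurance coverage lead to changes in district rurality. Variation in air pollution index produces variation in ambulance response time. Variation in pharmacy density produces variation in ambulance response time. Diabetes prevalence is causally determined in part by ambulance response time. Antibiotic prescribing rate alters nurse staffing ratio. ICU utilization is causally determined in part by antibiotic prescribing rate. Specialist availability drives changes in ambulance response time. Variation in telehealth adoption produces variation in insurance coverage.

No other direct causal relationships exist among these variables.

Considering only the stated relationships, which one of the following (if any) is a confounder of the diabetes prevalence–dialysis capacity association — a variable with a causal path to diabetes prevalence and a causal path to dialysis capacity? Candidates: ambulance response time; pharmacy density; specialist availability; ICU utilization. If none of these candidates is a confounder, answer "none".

ICU utilization

ICU utilization causes diabetes prevalence (ICU utilization → specialist availability → ambulance response time → diabetes prevalence) and also causes dialysis capacity (ICU utilization → clinic density → district rurality → dialysis capacity); it is a common cause of both.
Each of the other candidates lacks a causal path to at least one of diabetes prevalence and dialysis capacity, so they do not confound the relationship.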